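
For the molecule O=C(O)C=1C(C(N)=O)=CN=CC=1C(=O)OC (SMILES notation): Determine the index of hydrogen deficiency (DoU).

Degree of unsaturation = (number of rings) + (number of π bonds).
Ring closures in the SMILES: 1.
π bonds: 6 double bonds (each 1 DoU) → 6 DoU from unsaturation.
Total DoU = 1 + 6 = 7.

7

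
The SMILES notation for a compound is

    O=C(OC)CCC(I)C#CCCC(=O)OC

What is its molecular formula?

Walk through each heavy atom and fill implicit hydrogens from standard valence (C 4, N 3, O 2, S 2, halogen 1):
  atom 1: O, bond orders sum to 2 (valence 2) → 0 H
  atom 2: C, bond orders sum to 4 (valence 4) → 0 H
  atom 3: O, bond orders sum to 2 (valence 2) → 0 H
  atom 4: C, bond orders sum to 1 (valence 4) → 3 H
  atom 5: C, bond orders sum to 2 (valence 4) → 2 H
  atom 6: C, bond orders sum to 2 (valence 4) → 2 H
  atom 7: C, bond orders sum to 3 (valence 4) → 1 H
  atom 8: I (halogen, monovalent) → 0 H
  atom 9: C, bond orders sum to 4 (valence 4) → 0 H
  atom 10: C, bond orders sum to 4 (valence 4) → 0 H
  atom 11: C, bond orders sum to 2 (valence 4) → 2 H
  atom 12: C, bond orders sum to 2 (valence 4) → 2 H
  atom 13: C, bond orders sum to 4 (valence 4) → 0 H
  atom 14: O, bond orders sum to 2 (valence 2) → 0 H
  atom 15: O, bond orders sum to 2 (valence 2) → 0 H
  atom 16: C, bond orders sum to 1 (valence 4) → 3 H
Totals → C:11, H:15, I:1, O:4.

C11H15IO4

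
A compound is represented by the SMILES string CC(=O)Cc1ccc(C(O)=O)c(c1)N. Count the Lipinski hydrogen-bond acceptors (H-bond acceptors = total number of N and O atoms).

N atoms: 1; O atoms: 3.
Lipinski HBA = 1 + 3 = 4.

4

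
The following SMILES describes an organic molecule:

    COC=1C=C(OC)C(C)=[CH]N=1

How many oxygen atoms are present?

2

Scan the SMILES for O atoms (remember two-letter symbols like Cl and Br are single atoms).
Oxygen count: 2.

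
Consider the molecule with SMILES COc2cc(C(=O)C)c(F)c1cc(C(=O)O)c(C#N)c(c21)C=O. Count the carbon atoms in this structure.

Count every carbon token in the SMILES (each C, including those in ring-closure positions and inside branches).
Carbon count: 16.

16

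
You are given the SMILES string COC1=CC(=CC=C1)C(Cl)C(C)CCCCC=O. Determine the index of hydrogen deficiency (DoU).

Degree of unsaturation = (number of rings) + (number of π bonds).
Ring closures in the SMILES: 1.
π bonds: 4 double bonds (each 1 DoU) → 4 DoU from unsaturation.
Total DoU = 1 + 4 = 5.

5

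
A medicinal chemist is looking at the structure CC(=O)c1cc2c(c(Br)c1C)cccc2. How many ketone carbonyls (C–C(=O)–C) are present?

1

The ketone motif appears at heavy-atom position 2 in the SMILES.
Ketone count: 1.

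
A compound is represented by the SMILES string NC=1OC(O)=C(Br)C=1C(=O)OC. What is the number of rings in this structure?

1

In SMILES, each pair of matching ring-closure digits denotes one ring-closing bond; the number of such bonds equals the number of independent rings.
Ring-closure bonds here: 1.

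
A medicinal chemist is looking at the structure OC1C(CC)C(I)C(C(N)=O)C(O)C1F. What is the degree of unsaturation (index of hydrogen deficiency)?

2

Degree of unsaturation = (number of rings) + (number of π bonds).
Ring closures in the SMILES: 1.
π bonds: 1 double bond (each 1 DoU) → 1 DoU from unsaturation.
Total DoU = 1 + 1 = 2.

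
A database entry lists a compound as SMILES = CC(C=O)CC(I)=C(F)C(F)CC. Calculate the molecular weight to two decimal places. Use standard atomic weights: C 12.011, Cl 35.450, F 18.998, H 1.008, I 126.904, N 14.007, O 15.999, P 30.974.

302.10 g/mol

First, the molecular formula is C9H13F2IO (counting implicit H from valence).
  C: 9 × 12.011 = 108.099
  F: 2 × 18.998 = 37.996
  H: 13 × 1.008 = 13.104
  I: 1 × 126.904 = 126.904
  O: 1 × 15.999 = 15.999
Sum: 9×12.011 + 2×18.998 + 13×1.008 + 1×126.904 + 1×15.999 = 302.102 → 302.10 g/mol.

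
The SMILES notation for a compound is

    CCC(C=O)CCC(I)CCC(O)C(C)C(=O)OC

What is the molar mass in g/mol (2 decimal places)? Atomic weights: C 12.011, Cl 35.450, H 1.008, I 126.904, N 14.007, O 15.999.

384.25 g/mol

First, the molecular formula is C14H25IO4 (counting implicit H from valence).
  C: 14 × 12.011 = 168.154
  H: 25 × 1.008 = 25.200
  I: 1 × 126.904 = 126.904
  O: 4 × 15.999 = 63.996
Sum: 14×12.011 + 25×1.008 + 1×126.904 + 4×15.999 = 384.254 → 384.25 g/mol.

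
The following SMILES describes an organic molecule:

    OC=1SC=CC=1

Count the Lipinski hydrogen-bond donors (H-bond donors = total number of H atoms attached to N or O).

1

Donors: find every N or O and count the H atoms it carries.
  atom 1 (O): bond orders sum to 1 → 1 H
Lipinski HBD = 1.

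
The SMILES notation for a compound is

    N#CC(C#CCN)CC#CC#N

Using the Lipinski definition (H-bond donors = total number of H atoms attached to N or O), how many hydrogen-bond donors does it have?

Donors: find every N or O and count the H atoms it carries.
  atom 1 (N): bond orders sum to 3 → 0 H
  atom 7 (N): bond orders sum to 1 → 2 H
  atom 12 (N): bond orders sum to 3 → 0 H
Lipinski HBD = 2.

2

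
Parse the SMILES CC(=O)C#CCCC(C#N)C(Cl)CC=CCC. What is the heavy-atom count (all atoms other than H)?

Every atom symbol written in the SMILES (organic subset) is one heavy atom; implicit H are not written.
Heavy atoms by element → C:14, Cl:1, N:1, O:1.
Total: 17.

17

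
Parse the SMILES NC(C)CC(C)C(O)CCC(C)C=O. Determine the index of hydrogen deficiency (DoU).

Degree of unsaturation = (number of rings) + (number of π bonds).
Ring closures in the SMILES: 0.
π bonds: 1 double bond (each 1 DoU) → 1 DoU from unsaturation.
Total DoU = 0 + 1 = 1.

1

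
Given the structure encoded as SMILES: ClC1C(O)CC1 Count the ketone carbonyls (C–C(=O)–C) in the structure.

0

Scan the SMILES for the ketone motif — none present.
Groups that are present: 1 hydroxyl.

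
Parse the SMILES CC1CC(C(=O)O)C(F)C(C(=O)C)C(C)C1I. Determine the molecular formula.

Walk through each heavy atom and fill implicit hydrogens from standard valence (C 4, N 3, O 2, S 2, halogen 1):
  atom 1: C, bond orders sum to 1 (valence 4) → 3 H
  atom 2: C, bond orders sum to 3 (valence 4) → 1 H
  atom 3: C, bond orders sum to 2 (valence 4) → 2 H
  atom 4: C, bond orders sum to 3 (valence 4) → 1 H
  atom 5: C, bond orders sum to 4 (valence 4) → 0 H
  atom 6: O, bond orders sum to 2 (valence 2) → 0 H
  atom 7: O, bond orders sum to 1 (valence 2) → 1 H
  atom 8: C, bond orders sum to 3 (valence 4) → 1 H
  atom 9: F (halogen, monovalent) → 0 H
  atom 10: C, bond orders sum to 3 (valence 4) → 1 H
  atom 11: C, bond orders sum to 4 (valence 4) → 0 H
  atom 12: O, bond orders sum to 2 (valence 2) → 0 H
  atom 13: C, bond orders sum to 1 (valence 4) → 3 H
  atom 14: C, bond orders sum to 3 (valence 4) → 1 H
  atom 15: C, bond orders sum to 1 (valence 4) → 3 H
  atom 16: C, bond orders sum to 3 (valence 4) → 1 H
  atom 17: I (halogen, monovalent) → 0 H
Totals → C:12, H:18, F:1, I:1, O:3.
In Hill order: C12H18FIO3.

C12H18FIO3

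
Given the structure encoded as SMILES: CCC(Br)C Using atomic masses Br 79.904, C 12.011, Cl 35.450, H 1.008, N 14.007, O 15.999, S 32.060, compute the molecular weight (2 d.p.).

137.02 g/mol

First, the molecular formula is C4H9Br (counting implicit H from valence).
  Br: 1 × 79.904 = 79.904
  C: 4 × 12.011 = 48.044
  H: 9 × 1.008 = 9.072
Sum: 1×79.904 + 4×12.011 + 9×1.008 = 137.020 → 137.02 g/mol.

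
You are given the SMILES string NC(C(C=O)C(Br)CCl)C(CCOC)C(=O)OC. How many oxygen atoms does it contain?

Scan the SMILES for O atoms (remember two-letter symbols like Cl and Br are single atoms).
Oxygen count: 4.

4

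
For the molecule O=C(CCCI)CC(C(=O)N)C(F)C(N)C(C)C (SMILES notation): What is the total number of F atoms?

Scan the SMILES for F atoms (remember two-letter symbols like Cl and Br are single atoms).
Fluorine count: 1.

1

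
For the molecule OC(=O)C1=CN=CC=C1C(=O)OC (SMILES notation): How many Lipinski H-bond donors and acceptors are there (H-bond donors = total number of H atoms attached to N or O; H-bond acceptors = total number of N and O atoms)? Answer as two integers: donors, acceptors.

Donors: find every N or O and count the H atoms it carries.
  atom 1 (O): bond orders sum to 1 → 1 H
  atom 3 (O): bond orders sum to 2 → 0 H
  atom 6 (N): bond orders sum to 3 → 0 H
  atom 11 (O): bond orders sum to 2 → 0 H
  atom 12 (O): bond orders sum to 2 → 0 H
Lipinski HBD = 1.
Acceptors: N atoms = 1, O atoms = 4 → HBA = 5.

1, 5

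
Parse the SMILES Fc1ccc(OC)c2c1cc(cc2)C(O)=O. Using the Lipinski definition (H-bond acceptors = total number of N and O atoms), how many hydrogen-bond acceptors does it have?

N atoms: 0; O atoms: 3.
Lipinski HBA = 0 + 3 = 3.

3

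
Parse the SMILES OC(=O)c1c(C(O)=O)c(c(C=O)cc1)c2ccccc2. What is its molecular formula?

C15H10O5

Walk through each heavy atom and fill implicit hydrogens from standard valence (C 4, N 3, O 2, S 2, halogen 1); for lowercase aromatic atoms, an aromatic c carries 1 H when it has two neighbours and 0 H with three, and aromatic n carries 0 H:
  atom 1: O, bond orders sum to 1 (valence 2) → 1 H
  atom 2: C, bond orders sum to 4 (valence 4) → 0 H
  atom 3: O, bond orders sum to 2 (valence 2) → 0 H
  atom 4: aromatic c, 3 neighbours → 0 H
  atom 5: aromatic c, 3 neighbours → 0 H
  atom 6: C, bond orders sum to 4 (valence 4) → 0 H
  atom 7: O, bond orders sum to 1 (valence 2) → 1 H
  atom 8: O, bond orders sum to 2 (valence 2) → 0 H
  atom 9: aromatic c, 3 neighbours → 0 H
  atom 10: aromatic c, 3 neighbours → 0 H
  atom 11: C, bond orders sum to 3 (valence 4) → 1 H
  atom 12: O, bond orders sum to 2 (valence 2) → 0 H
  atom 13: aromatic c, 2 neighbours → 1 H
  atom 14: aromatic c, 2 neighbours → 1 H
  atom 15: aromatic c, 3 neighbours → 0 H
  atom 16: aromatic c, 2 neighbours → 1 H
  atom 17: aromatic c, 2 neighbours → 1 H
  atom 18: aromatic c, 2 neighbours → 1 H
  atom 19: aromatic c, 2 neighbours → 1 H
  atom 20: aromatic c, 2 neighbours → 1 H
Totals → C:15, H:10, O:5.
In Hill order: C15H10O5.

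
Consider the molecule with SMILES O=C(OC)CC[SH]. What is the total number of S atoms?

Scan the SMILES for S atoms (remember two-letter symbols like Cl and Br are single atoms).
Sulfur count: 1.

1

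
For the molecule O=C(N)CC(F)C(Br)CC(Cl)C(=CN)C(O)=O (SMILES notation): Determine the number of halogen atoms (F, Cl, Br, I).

Halogen atoms appear at heavy-atom positions 6, 8, 11 (1×Br, 1×Cl, 1×F).
Other groups present: 1 alkene, 1 amide, 1 carboxylic acid, 1 primary amine.
Halogen count: 3.

3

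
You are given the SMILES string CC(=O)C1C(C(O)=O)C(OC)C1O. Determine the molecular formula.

C8H12O5

Walk through each heavy atom and fill implicit hydrogens from standard valence (C 4, N 3, O 2, S 2, halogen 1):
  atom 1: C, bond orders sum to 1 (valence 4) → 3 H
  atom 2: C, bond orders sum to 4 (valence 4) → 0 H
  atom 3: O, bond orders sum to 2 (valence 2) → 0 H
  atom 4: C, bond orders sum to 3 (valence 4) → 1 H
  atom 5: C, bond orders sum to 3 (valence 4) → 1 H
  atom 6: C, bond orders sum to 4 (valence 4) → 0 H
  atom 7: O, bond orders sum to 1 (valence 2) → 1 H
  atom 8: O, bond orders sum to 2 (valence 2) → 0 H
  atom 9: C, bond orders sum to 3 (valence 4) → 1 H
  atom 10: O, bond orders sum to 2 (valence 2) → 0 H
  atom 11: C, bond orders sum to 1 (valence 4) → 3 H
  atom 12: C, bond orders sum to 3 (valence 4) → 1 H
  atom 13: O, bond orders sum to 1 (valence 2) → 1 H
Totals → C:8, H:12, O:5.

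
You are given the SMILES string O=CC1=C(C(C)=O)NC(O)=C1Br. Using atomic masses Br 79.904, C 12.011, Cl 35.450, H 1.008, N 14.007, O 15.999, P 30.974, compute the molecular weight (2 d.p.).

232.03 g/mol

First, the molecular formula is C7H6BrNO3 (counting implicit H from valence).
  Br: 1 × 79.904 = 79.904
  C: 7 × 12.011 = 84.077
  H: 6 × 1.008 = 6.048
  N: 1 × 14.007 = 14.007
  O: 3 × 15.999 = 47.997
Sum: 1×79.904 + 7×12.011 + 6×1.008 + 1×14.007 + 3×15.999 = 232.033 → 232.03 g/mol.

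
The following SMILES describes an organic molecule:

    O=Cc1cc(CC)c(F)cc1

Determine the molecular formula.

C9H9FO

Walk through each heavy atom and fill implicit hydrogens from standard valence (C 4, N 3, O 2, S 2, halogen 1); for lowercase aromatic atoms, an aromatic c carries 1 H when it has two neighbours and 0 H with three, and aromatic n carries 0 H:
  atom 1: O, bond orders sum to 2 (valence 2) → 0 H
  atom 2: C, bond orders sum to 3 (valence 4) → 1 H
  atom 3: aromatic c, 3 neighbours → 0 H
  atom 4: aromatic c, 2 neighbours → 1 H
  atom 5: aromatic c, 3 neighbours → 0 H
  atom 6: C, bond orders sum to 2 (valence 4) → 2 H
  atom 7: C, bond orders sum to 1 (valence 4) → 3 H
  atom 8: aromatic c, 3 neighbours → 0 H
  atom 9: F (halogen, monovalent) → 0 H
  atom 10: aromatic c, 2 neighbours → 1 H
  atom 11: aromatic c, 2 neighbours → 1 H
Totals → C:9, H:9, F:1, O:1.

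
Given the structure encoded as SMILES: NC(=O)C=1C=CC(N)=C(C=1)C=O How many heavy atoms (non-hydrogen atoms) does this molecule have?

12

Every atom symbol written in the SMILES (organic subset) is one heavy atom; implicit H are not written.
Heavy atoms by element → C:8, N:2, O:2.
Total: 12.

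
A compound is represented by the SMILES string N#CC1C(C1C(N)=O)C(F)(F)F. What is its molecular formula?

Walk through each heavy atom and fill implicit hydrogens from standard valence (C 4, N 3, O 2, S 2, halogen 1):
  atom 1: N, bond orders sum to 3 (valence 3) → 0 H
  atom 2: C, bond orders sum to 4 (valence 4) → 0 H
  atom 3: C, bond orders sum to 3 (valence 4) → 1 H
  atom 4: C, bond orders sum to 3 (valence 4) → 1 H
  atom 5: C, bond orders sum to 3 (valence 4) → 1 H
  atom 6: C, bond orders sum to 4 (valence 4) → 0 H
  atom 7: N, bond orders sum to 1 (valence 3) → 2 H
  atom 8: O, bond orders sum to 2 (valence 2) → 0 H
  atom 9: C, bond orders sum to 4 (valence 4) → 0 H
  atom 10: F (halogen, monovalent) → 0 H
  atom 11: F (halogen, monovalent) → 0 H
  atom 12: F (halogen, monovalent) → 0 H
Totals → C:6, H:5, F:3, N:2, O:1.
In Hill order: C6H5F3N2O.

C6H5F3N2O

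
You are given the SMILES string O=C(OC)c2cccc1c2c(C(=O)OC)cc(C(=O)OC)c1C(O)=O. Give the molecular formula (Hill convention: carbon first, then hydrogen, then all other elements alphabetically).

Walk through each heavy atom and fill implicit hydrogens from standard valence (C 4, N 3, O 2, S 2, halogen 1); for lowercase aromatic atoms, an aromatic c carries 1 H when it has two neighbours and 0 H with three, and aromatic n carries 0 H:
  atom 1: O, bond orders sum to 2 (valence 2) → 0 H
  atom 2: C, bond orders sum to 4 (valence 4) → 0 H
  atom 3: O, bond orders sum to 2 (valence 2) → 0 H
  atom 4: C, bond orders sum to 1 (valence 4) → 3 H
  atom 5: aromatic c, 3 neighbours → 0 H
  atom 6: aromatic c, 2 neighbours → 1 H
  atom 7: aromatic c, 2 neighbours → 1 H
  atom 8: aromatic c, 2 neighbours → 1 H
  atom 9: aromatic c, 3 neighbours → 0 H
  atom 10: aromatic c, 3 neighbours → 0 H
  atom 11: aromatic c, 3 neighbours → 0 H
  atom 12: C, bond orders sum to 4 (valence 4) → 0 H
  atom 13: O, bond orders sum to 2 (valence 2) → 0 H
  atom 14: O, bond orders sum to 2 (valence 2) → 0 H
  atom 15: C, bond orders sum to 1 (valence 4) → 3 H
  atom 16: aromatic c, 2 neighbours → 1 H
  atom 17: aromatic c, 3 neighbours → 0 H
  atom 18: C, bond orders sum to 4 (valence 4) → 0 H
  atom 19: O, bond orders sum to 2 (valence 2) → 0 H
  atom 20: O, bond orders sum to 2 (valence 2) → 0 H
  atom 21: C, bond orders sum to 1 (valence 4) → 3 H
  atom 22: aromatic c, 3 neighbours → 0 H
  atom 23: C, bond orders sum to 4 (valence 4) → 0 H
  atom 24: O, bond orders sum to 1 (valence 2) → 1 H
  atom 25: O, bond orders sum to 2 (valence 2) → 0 H
Totals → C:17, H:14, O:8.

C17H14O8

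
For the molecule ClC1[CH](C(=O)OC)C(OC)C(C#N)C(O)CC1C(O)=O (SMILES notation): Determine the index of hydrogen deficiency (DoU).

Degree of unsaturation = (number of rings) + (number of π bonds).
Ring closures in the SMILES: 1.
π bonds: 2 double bonds (each 1 DoU), 1 triple bond (each 2 DoU) → 4 DoU from unsaturation.
Total DoU = 1 + 4 = 5.

5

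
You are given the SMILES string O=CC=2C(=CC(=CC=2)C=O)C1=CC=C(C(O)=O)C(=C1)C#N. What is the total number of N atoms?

Scan the SMILES for N atoms (remember two-letter symbols like Cl and Br are single atoms).
Nitrogen count: 1.

1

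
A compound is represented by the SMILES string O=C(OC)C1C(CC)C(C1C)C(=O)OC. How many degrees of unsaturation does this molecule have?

Molecular formula: C11H18O4.
DoU = (2C + 2 + N − H − X) / 2, where X is the halogen count and O/S are ignored.
    = (2·11 + 2 + 0 − 18 − 0) / 2 = 6 / 2 = 3.

3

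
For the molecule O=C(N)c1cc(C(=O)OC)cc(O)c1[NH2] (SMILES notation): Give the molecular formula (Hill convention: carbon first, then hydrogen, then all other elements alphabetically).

C9H10N2O4

Walk through each heavy atom and fill implicit hydrogens from standard valence (C 4, N 3, O 2, S 2, halogen 1); for lowercase aromatic atoms, an aromatic c carries 1 H when it has two neighbours and 0 H with three, and aromatic n carries 0 H:
  atom 1: O, bond orders sum to 2 (valence 2) → 0 H
  atom 2: C, bond orders sum to 4 (valence 4) → 0 H
  atom 3: N, bond orders sum to 1 (valence 3) → 2 H
  atom 4: aromatic c, 3 neighbours → 0 H
  atom 5: aromatic c, 2 neighbours → 1 H
  atom 6: aromatic c, 3 neighbours → 0 H
  atom 7: C, bond orders sum to 4 (valence 4) → 0 H
  atom 8: O, bond orders sum to 2 (valence 2) → 0 H
  atom 9: O, bond orders sum to 2 (valence 2) → 0 H
  atom 10: C, bond orders sum to 1 (valence 4) → 3 H
  atom 11: aromatic c, 2 neighbours → 1 H
  atom 12: aromatic c, 3 neighbours → 0 H
  atom 13: O, bond orders sum to 1 (valence 2) → 1 H
  atom 14: aromatic c, 3 neighbours → 0 H
  atom 15: N with explicit H count 2
Totals → C:9, H:10, N:2, O:4.
In Hill order: C9H10N2O4.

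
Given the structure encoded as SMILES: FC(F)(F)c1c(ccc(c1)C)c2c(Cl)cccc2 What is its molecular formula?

Walk through each heavy atom and fill implicit hydrogens from standard valence (C 4, N 3, O 2, S 2, halogen 1); for lowercase aromatic atoms, an aromatic c carries 1 H when it has two neighbours and 0 H with three, and aromatic n carries 0 H:
  atom 1: F (halogen, monovalent) → 0 H
  atom 2: C, bond orders sum to 4 (valence 4) → 0 H
  atom 3: F (halogen, monovalent) → 0 H
  atom 4: F (halogen, monovalent) → 0 H
  atom 5: aromatic c, 3 neighbours → 0 H
  atom 6: aromatic c, 3 neighbours → 0 H
  atom 7: aromatic c, 2 neighbours → 1 H
  atom 8: aromatic c, 2 neighbours → 1 H
  atom 9: aromatic c, 3 neighbours → 0 H
  atom 10: aromatic c, 2 neighbours → 1 H
  atom 11: C, bond orders sum to 1 (valence 4) → 3 H
  atom 12: aromatic c, 3 neighbours → 0 H
  atom 13: aromatic c, 3 neighbours → 0 H
  atom 14: Cl (halogen, monovalent) → 0 H
  atom 15: aromatic c, 2 neighbours → 1 H
  atom 16: aromatic c, 2 neighbours → 1 H
  atom 17: aromatic c, 2 neighbours → 1 H
  atom 18: aromatic c, 2 neighbours → 1 H
Totals → C:14, H:10, Cl:1, F:3.
In Hill order: C14H10ClF3.

C14H10ClF3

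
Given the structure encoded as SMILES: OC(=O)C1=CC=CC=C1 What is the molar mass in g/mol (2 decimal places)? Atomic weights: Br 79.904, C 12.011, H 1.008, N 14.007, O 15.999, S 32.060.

First, the molecular formula is C7H6O2 (counting implicit H from valence).
  C: 7 × 12.011 = 84.077
  H: 6 × 1.008 = 6.048
  O: 2 × 15.999 = 31.998
Sum: 7×12.011 + 6×1.008 + 2×15.999 = 122.123 → 122.12 g/mol.

122.12 g/mol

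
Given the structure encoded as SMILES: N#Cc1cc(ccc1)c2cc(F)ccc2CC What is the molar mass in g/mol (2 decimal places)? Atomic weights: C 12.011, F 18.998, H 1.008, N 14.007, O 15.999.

First, the molecular formula is C15H12FN (counting implicit H from valence).
  C: 15 × 12.011 = 180.165
  F: 1 × 18.998 = 18.998
  H: 12 × 1.008 = 12.096
  N: 1 × 14.007 = 14.007
Sum: 15×12.011 + 1×18.998 + 12×1.008 + 1×14.007 = 225.266 → 225.27 g/mol.

225.27 g/mol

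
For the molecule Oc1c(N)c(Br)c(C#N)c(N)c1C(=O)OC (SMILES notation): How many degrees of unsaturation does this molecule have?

Molecular formula: C9H8BrN3O3.
DoU = (2C + 2 + N − H − X) / 2, where X is the halogen count and O/S are ignored.
    = (2·9 + 2 + 3 − 8 − 1) / 2 = 14 / 2 = 7.

7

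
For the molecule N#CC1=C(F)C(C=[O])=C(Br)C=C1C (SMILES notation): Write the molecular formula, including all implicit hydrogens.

Walk through each heavy atom and fill implicit hydrogens from standard valence (C 4, N 3, O 2, S 2, halogen 1):
  atom 1: N, bond orders sum to 3 (valence 3) → 0 H
  atom 2: C, bond orders sum to 4 (valence 4) → 0 H
  atom 3: C, bond orders sum to 4 (valence 4) → 0 H
  atom 4: C, bond orders sum to 4 (valence 4) → 0 H
  atom 5: F (halogen, monovalent) → 0 H
  atom 6: C, bond orders sum to 4 (valence 4) → 0 H
  atom 7: C, bond orders sum to 3 (valence 4) → 1 H
  atom 8: O with explicit H count 0
  atom 9: C, bond orders sum to 4 (valence 4) → 0 H
  atom 10: Br (halogen, monovalent) → 0 H
  atom 11: C, bond orders sum to 3 (valence 4) → 1 H
  atom 12: C, bond orders sum to 4 (valence 4) → 0 H
  atom 13: C, bond orders sum to 1 (valence 4) → 3 H
Totals → C:9, H:5, Br:1, F:1, N:1, O:1.

C9H5BrFNO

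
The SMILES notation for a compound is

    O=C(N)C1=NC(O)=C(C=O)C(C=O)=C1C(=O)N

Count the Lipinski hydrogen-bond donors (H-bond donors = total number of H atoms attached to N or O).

Donors: find every N or O and count the H atoms it carries.
  atom 1 (O): bond orders sum to 2 → 0 H
  atom 3 (N): bond orders sum to 1 → 2 H
  atom 5 (N): bond orders sum to 3 → 0 H
  atom 7 (O): bond orders sum to 1 → 1 H
  atom 10 (O): bond orders sum to 2 → 0 H
  atom 13 (O): bond orders sum to 2 → 0 H
  atom 16 (O): bond orders sum to 2 → 0 H
  atom 17 (N): bond orders sum to 1 → 2 H
Lipinski HBD = 5.

5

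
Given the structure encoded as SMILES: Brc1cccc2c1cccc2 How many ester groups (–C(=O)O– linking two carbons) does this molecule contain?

Scan the SMILES for the ester motif — none present.

0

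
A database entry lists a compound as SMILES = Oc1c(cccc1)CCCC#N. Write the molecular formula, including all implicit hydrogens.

C10H11NO

Walk through each heavy atom and fill implicit hydrogens from standard valence (C 4, N 3, O 2, S 2, halogen 1); for lowercase aromatic atoms, an aromatic c carries 1 H when it has two neighbours and 0 H with three, and aromatic n carries 0 H:
  atom 1: O, bond orders sum to 1 (valence 2) → 1 H
  atom 2: aromatic c, 3 neighbours → 0 H
  atom 3: aromatic c, 3 neighbours → 0 H
  atom 4: aromatic c, 2 neighbours → 1 H
  atom 5: aromatic c, 2 neighbours → 1 H
  atom 6: aromatic c, 2 neighbours → 1 H
  atom 7: aromatic c, 2 neighbours → 1 H
  atom 8: C, bond orders sum to 2 (valence 4) → 2 H
  atom 9: C, bond orders sum to 2 (valence 4) → 2 H
  atom 10: C, bond orders sum to 2 (valence 4) → 2 H
  atom 11: C, bond orders sum to 4 (valence 4) → 0 H
  atom 12: N, bond orders sum to 3 (valence 3) → 0 H
Totals → C:10, H:11, N:1, O:1.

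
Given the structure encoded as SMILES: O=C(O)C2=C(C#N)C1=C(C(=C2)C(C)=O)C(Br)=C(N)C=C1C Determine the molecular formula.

C15H11BrN2O3

Walk through each heavy atom and fill implicit hydrogens from standard valence (C 4, N 3, O 2, S 2, halogen 1):
  atom 1: O, bond orders sum to 2 (valence 2) → 0 H
  atom 2: C, bond orders sum to 4 (valence 4) → 0 H
  atom 3: O, bond orders sum to 1 (valence 2) → 1 H
  atom 4: C, bond orders sum to 4 (valence 4) → 0 H
  atom 5: C, bond orders sum to 4 (valence 4) → 0 H
  atom 6: C, bond orders sum to 4 (valence 4) → 0 H
  atom 7: N, bond orders sum to 3 (valence 3) → 0 H
  atom 8: C, bond orders sum to 4 (valence 4) → 0 H
  atom 9: C, bond orders sum to 4 (valence 4) → 0 H
  atom 10: C, bond orders sum to 4 (valence 4) → 0 H
  atom 11: C, bond orders sum to 3 (valence 4) → 1 H
  atom 12: C, bond orders sum to 4 (valence 4) → 0 H
  atom 13: C, bond orders sum to 1 (valence 4) → 3 H
  atom 14: O, bond orders sum to 2 (valence 2) → 0 H
  atom 15: C, bond orders sum to 4 (valence 4) → 0 H
  atom 16: Br (halogen, monovalent) → 0 H
  atom 17: C, bond orders sum to 4 (valence 4) → 0 H
  atom 18: N, bond orders sum to 1 (valence 3) → 2 H
  atom 19: C, bond orders sum to 3 (valence 4) → 1 H
  atom 20: C, bond orders sum to 4 (valence 4) → 0 H
  atom 21: C, bond orders sum to 1 (valence 4) → 3 H
Totals → C:15, H:11, Br:1, N:2, O:3.
In Hill order: C15H11BrN2O3.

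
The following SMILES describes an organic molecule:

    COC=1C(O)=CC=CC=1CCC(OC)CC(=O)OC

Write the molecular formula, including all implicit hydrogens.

C14H20O5

Walk through each heavy atom and fill implicit hydrogens from standard valence (C 4, N 3, O 2, S 2, halogen 1):
  atom 1: C, bond orders sum to 1 (valence 4) → 3 H
  atom 2: O, bond orders sum to 2 (valence 2) → 0 H
  atom 3: C, bond orders sum to 4 (valence 4) → 0 H
  atom 4: C, bond orders sum to 4 (valence 4) → 0 H
  atom 5: O, bond orders sum to 1 (valence 2) → 1 H
  atom 6: C, bond orders sum to 3 (valence 4) → 1 H
  atom 7: C, bond orders sum to 3 (valence 4) → 1 H
  atom 8: C, bond orders sum to 3 (valence 4) → 1 H
  atom 9: C, bond orders sum to 4 (valence 4) → 0 H
  atom 10: C, bond orders sum to 2 (valence 4) → 2 H
  atom 11: C, bond orders sum to 2 (valence 4) → 2 H
  atom 12: C, bond orders sum to 3 (valence 4) → 1 H
  atom 13: O, bond orders sum to 2 (valence 2) → 0 H
  atom 14: C, bond orders sum to 1 (valence 4) → 3 H
  atom 15: C, bond orders sum to 2 (valence 4) → 2 H
  atom 16: C, bond orders sum to 4 (valence 4) → 0 H
  atom 17: O, bond orders sum to 2 (valence 2) → 0 H
  atom 18: O, bond orders sum to 2 (valence 2) → 0 H
  atom 19: C, bond orders sum to 1 (valence 4) → 3 H
Totals → C:14, H:20, O:5.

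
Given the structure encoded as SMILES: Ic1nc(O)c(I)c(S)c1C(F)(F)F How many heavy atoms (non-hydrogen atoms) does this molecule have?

14

Every atom symbol written in the SMILES (organic subset) is one heavy atom; implicit H are not written.
Heavy atoms by element → C:6, F:3, I:2, N:1, O:1, S:1.
Total: 14.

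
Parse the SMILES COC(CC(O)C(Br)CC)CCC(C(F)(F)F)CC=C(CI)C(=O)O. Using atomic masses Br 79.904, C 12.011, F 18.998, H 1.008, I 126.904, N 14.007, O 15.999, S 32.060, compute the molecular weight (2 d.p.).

545.17 g/mol

First, the molecular formula is C16H25BrF3IO4 (counting implicit H from valence).
  Br: 1 × 79.904 = 79.904
  C: 16 × 12.011 = 192.176
  F: 3 × 18.998 = 56.994
  H: 25 × 1.008 = 25.200
  I: 1 × 126.904 = 126.904
  O: 4 × 15.999 = 63.996
Sum: 1×79.904 + 16×12.011 + 3×18.998 + 25×1.008 + 1×126.904 + 4×15.999 = 545.174 → 545.17 g/mol.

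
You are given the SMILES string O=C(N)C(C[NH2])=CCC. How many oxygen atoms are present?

1

Scan the SMILES for O atoms (remember two-letter symbols like Cl and Br are single atoms).
Oxygen count: 1.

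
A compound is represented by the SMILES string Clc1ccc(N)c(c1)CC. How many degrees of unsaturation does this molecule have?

Molecular formula: C8H10ClN.
DoU = (2C + 2 + N − H − X) / 2, where X is the halogen count and O/S are ignored.
    = (2·8 + 2 + 1 − 10 − 1) / 2 = 8 / 2 = 4.

4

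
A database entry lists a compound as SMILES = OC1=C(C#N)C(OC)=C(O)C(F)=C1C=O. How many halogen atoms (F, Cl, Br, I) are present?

1

Halogen atoms appear at heavy-atom position 12 (1×F).
Other groups present: 1 aldehyde, 1 ether, 2 hydroxyl, 1 nitrile.
Halogen count: 1.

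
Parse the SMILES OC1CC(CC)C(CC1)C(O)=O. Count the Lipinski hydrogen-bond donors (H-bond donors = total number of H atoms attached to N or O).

2

Donors: find every N or O and count the H atoms it carries.
  atom 1 (O): bond orders sum to 1 → 1 H
  atom 11 (O): bond orders sum to 1 → 1 H
  atom 12 (O): bond orders sum to 2 → 0 H
Lipinski HBD = 2.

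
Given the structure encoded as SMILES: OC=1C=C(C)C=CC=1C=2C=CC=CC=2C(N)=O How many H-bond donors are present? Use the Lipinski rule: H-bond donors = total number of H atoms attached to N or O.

Donors: find every N or O and count the H atoms it carries.
  atom 1 (O): bond orders sum to 1 → 1 H
  atom 16 (N): bond orders sum to 1 → 2 H
  atom 17 (O): bond orders sum to 2 → 0 H
Lipinski HBD = 3.

3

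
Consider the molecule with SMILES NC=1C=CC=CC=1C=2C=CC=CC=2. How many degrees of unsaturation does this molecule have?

8

Degree of unsaturation = (number of rings) + (number of π bonds).
Ring closures in the SMILES: 2.
π bonds: 6 double bonds (each 1 DoU) → 6 DoU from unsaturation.
Total DoU = 2 + 6 = 8.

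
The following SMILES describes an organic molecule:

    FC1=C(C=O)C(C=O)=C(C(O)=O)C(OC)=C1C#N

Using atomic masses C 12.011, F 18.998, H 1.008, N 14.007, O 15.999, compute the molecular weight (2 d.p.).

251.17 g/mol

First, the molecular formula is C11H6FNO5 (counting implicit H from valence).
  C: 11 × 12.011 = 132.121
  F: 1 × 18.998 = 18.998
  H: 6 × 1.008 = 6.048
  N: 1 × 14.007 = 14.007
  O: 5 × 15.999 = 79.995
Sum: 11×12.011 + 1×18.998 + 6×1.008 + 1×14.007 + 5×15.999 = 251.169 → 251.17 g/mol.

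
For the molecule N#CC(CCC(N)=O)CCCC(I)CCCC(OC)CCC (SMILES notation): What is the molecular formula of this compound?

Walk through each heavy atom and fill implicit hydrogens from standard valence (C 4, N 3, O 2, S 2, halogen 1):
  atom 1: N, bond orders sum to 3 (valence 3) → 0 H
  atom 2: C, bond orders sum to 4 (valence 4) → 0 H
  atom 3: C, bond orders sum to 3 (valence 4) → 1 H
  atom 4: C, bond orders sum to 2 (valence 4) → 2 H
  atom 5: C, bond orders sum to 2 (valence 4) → 2 H
  atom 6: C, bond orders sum to 4 (valence 4) → 0 H
  atom 7: N, bond orders sum to 1 (valence 3) → 2 H
  atom 8: O, bond orders sum to 2 (valence 2) → 0 H
  atom 9: C, bond orders sum to 2 (valence 4) → 2 H
  atom 10: C, bond orders sum to 2 (valence 4) → 2 H
  atom 11: C, bond orders sum to 2 (valence 4) → 2 H
  atom 12: C, bond orders sum to 3 (valence 4) → 1 H
  atom 13: I (halogen, monovalent) → 0 H
  atom 14: C, bond orders sum to 2 (valence 4) → 2 H
  atom 15: C, bond orders sum to 2 (valence 4) → 2 H
  atom 16: C, bond orders sum to 2 (valence 4) → 2 H
  atom 17: C, bond orders sum to 3 (valence 4) → 1 H
  atom 18: O, bond orders sum to 2 (valence 2) → 0 H
  atom 19: C, bond orders sum to 1 (valence 4) → 3 H
  atom 20: C, bond orders sum to 2 (valence 4) → 2 H
  atom 21: C, bond orders sum to 2 (valence 4) → 2 H
  atom 22: C, bond orders sum to 1 (valence 4) → 3 H
Totals → C:17, H:31, I:1, N:2, O:2.

C17H31IN2O2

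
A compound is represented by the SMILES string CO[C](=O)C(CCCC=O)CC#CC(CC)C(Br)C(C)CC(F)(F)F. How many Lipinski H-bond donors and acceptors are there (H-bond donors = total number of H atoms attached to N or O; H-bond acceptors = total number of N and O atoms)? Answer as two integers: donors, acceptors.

0, 3

Donors: find every N or O and count the H atoms it carries.
  atom 2 (O): bond orders sum to 2 → 0 H
  atom 4 (O): bond orders sum to 2 → 0 H
  atom 10 (O): bond orders sum to 2 → 0 H
Lipinski HBD = 0.
Acceptors: N atoms = 0, O atoms = 3 → HBA = 3.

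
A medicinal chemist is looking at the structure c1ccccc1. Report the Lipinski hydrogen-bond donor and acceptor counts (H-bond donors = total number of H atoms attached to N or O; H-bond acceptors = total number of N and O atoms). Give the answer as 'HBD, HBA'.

0, 0

Donors: find every N or O and count the H atoms it carries.
  (no N or O atoms present)
Lipinski HBD = 0.
Acceptors: N atoms = 0, O atoms = 0 → HBA = 0.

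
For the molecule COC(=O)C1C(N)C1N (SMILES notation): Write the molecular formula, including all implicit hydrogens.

C5H10N2O2

Walk through each heavy atom and fill implicit hydrogens from standard valence (C 4, N 3, O 2, S 2, halogen 1):
  atom 1: C, bond orders sum to 1 (valence 4) → 3 H
  atom 2: O, bond orders sum to 2 (valence 2) → 0 H
  atom 3: C, bond orders sum to 4 (valence 4) → 0 H
  atom 4: O, bond orders sum to 2 (valence 2) → 0 H
  atom 5: C, bond orders sum to 3 (valence 4) → 1 H
  atom 6: C, bond orders sum to 3 (valence 4) → 1 H
  atom 7: N, bond orders sum to 1 (valence 3) → 2 H
  atom 8: C, bond orders sum to 3 (valence 4) → 1 H
  atom 9: N, bond orders sum to 1 (valence 3) → 2 H
Totals → C:5, H:10, N:2, O:2.
In Hill order: C5H10N2O2.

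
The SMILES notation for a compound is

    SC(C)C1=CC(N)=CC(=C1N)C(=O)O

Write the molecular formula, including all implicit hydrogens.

C9H12N2O2S

Walk through each heavy atom and fill implicit hydrogens from standard valence (C 4, N 3, O 2, S 2, halogen 1):
  atom 1: S, bond orders sum to 1 (valence 2) → 1 H
  atom 2: C, bond orders sum to 3 (valence 4) → 1 H
  atom 3: C, bond orders sum to 1 (valence 4) → 3 H
  atom 4: C, bond orders sum to 4 (valence 4) → 0 H
  atom 5: C, bond orders sum to 3 (valence 4) → 1 H
  atom 6: C, bond orders sum to 4 (valence 4) → 0 H
  atom 7: N, bond orders sum to 1 (valence 3) → 2 H
  atom 8: C, bond orders sum to 3 (valence 4) → 1 H
  atom 9: C, bond orders sum to 4 (valence 4) → 0 H
  atom 10: C, bond orders sum to 4 (valence 4) → 0 H
  atom 11: N, bond orders sum to 1 (valence 3) → 2 H
  atom 12: C, bond orders sum to 4 (valence 4) → 0 H
  atom 13: O, bond orders sum to 2 (valence 2) → 0 H
  atom 14: O, bond orders sum to 1 (valence 2) → 1 H
Totals → C:9, H:12, N:2, O:2, S:1.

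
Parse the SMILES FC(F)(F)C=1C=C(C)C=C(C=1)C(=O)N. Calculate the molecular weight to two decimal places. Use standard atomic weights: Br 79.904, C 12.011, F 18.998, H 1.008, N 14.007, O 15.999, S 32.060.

203.16 g/mol

First, the molecular formula is C9H8F3NO (counting implicit H from valence).
  C: 9 × 12.011 = 108.099
  F: 3 × 18.998 = 56.994
  H: 8 × 1.008 = 8.064
  N: 1 × 14.007 = 14.007
  O: 1 × 15.999 = 15.999
Sum: 9×12.011 + 3×18.998 + 8×1.008 + 1×14.007 + 1×15.999 = 203.163 → 203.16 g/mol.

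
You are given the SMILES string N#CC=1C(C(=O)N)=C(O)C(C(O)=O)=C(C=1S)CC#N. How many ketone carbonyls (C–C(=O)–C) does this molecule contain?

0

Scan the SMILES for the ketone motif — none present.
Groups that are present: 1 amide, 1 carboxylic acid, 1 hydroxyl, 2 nitrile, 1 thiol.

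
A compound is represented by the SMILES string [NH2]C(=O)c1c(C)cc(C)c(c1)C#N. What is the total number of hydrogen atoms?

Walk through each heavy atom and fill implicit hydrogens from standard valence (C 4, N 3, O 2, S 2, halogen 1); for lowercase aromatic atoms, an aromatic c carries 1 H when it has two neighbours and 0 H with three, and aromatic n carries 0 H:
  atom 1: N with explicit H count 2
  atom 2: C, bond orders sum to 4 (valence 4) → 0 H
  atom 3: O, bond orders sum to 2 (valence 2) → 0 H
  atom 4: aromatic c, 3 neighbours → 0 H
  atom 5: aromatic c, 3 neighbours → 0 H
  atom 6: C, bond orders sum to 1 (valence 4) → 3 H
  atom 7: aromatic c, 2 neighbours → 1 H
  atom 8: aromatic c, 3 neighbours → 0 H
  atom 9: C, bond orders sum to 1 (valence 4) → 3 H
  atom 10: aromatic c, 3 neighbours → 0 H
  atom 11: aromatic c, 2 neighbours → 1 H
  atom 12: C, bond orders sum to 4 (valence 4) → 0 H
  atom 13: N, bond orders sum to 3 (valence 3) → 0 H
Total hydrogens: 10.

10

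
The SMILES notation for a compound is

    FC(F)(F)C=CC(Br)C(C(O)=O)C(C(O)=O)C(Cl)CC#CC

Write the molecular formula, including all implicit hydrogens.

Walk through each heavy atom and fill implicit hydrogens from standard valence (C 4, N 3, O 2, S 2, halogen 1):
  atom 1: F (halogen, monovalent) → 0 H
  atom 2: C, bond orders sum to 4 (valence 4) → 0 H
  atom 3: F (halogen, monovalent) → 0 H
  atom 4: F (halogen, monovalent) → 0 H
  atom 5: C, bond orders sum to 3 (valence 4) → 1 H
  atom 6: C, bond orders sum to 3 (valence 4) → 1 H
  atom 7: C, bond orders sum to 3 (valence 4) → 1 H
  atom 8: Br (halogen, monovalent) → 0 H
  atom 9: C, bond orders sum to 3 (valence 4) → 1 H
  atom 10: C, bond orders sum to 4 (valence 4) → 0 H
  atom 11: O, bond orders sum to 1 (valence 2) → 1 H
  atom 12: O, bond orders sum to 2 (valence 2) → 0 H
  atom 13: C, bond orders sum to 3 (valence 4) → 1 H
  atom 14: C, bond orders sum to 4 (valence 4) → 0 H
  atom 15: O, bond orders sum to 1 (valence 2) → 1 H
  atom 16: O, bond orders sum to 2 (valence 2) → 0 H
  atom 17: C, bond orders sum to 3 (valence 4) → 1 H
  atom 18: Cl (halogen, monovalent) → 0 H
  atom 19: C, bond orders sum to 2 (valence 4) → 2 H
  atom 20: C, bond orders sum to 4 (valence 4) → 0 H
  atom 21: C, bond orders sum to 4 (valence 4) → 0 H
  atom 22: C, bond orders sum to 1 (valence 4) → 3 H
Totals → C:13, H:13, Br:1, Cl:1, F:3, O:4.

C13H13BrClF3O4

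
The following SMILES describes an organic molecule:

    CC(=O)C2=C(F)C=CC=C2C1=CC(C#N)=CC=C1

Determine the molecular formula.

C15H10FNO

Walk through each heavy atom and fill implicit hydrogens from standard valence (C 4, N 3, O 2, S 2, halogen 1):
  atom 1: C, bond orders sum to 1 (valence 4) → 3 H
  atom 2: C, bond orders sum to 4 (valence 4) → 0 H
  atom 3: O, bond orders sum to 2 (valence 2) → 0 H
  atom 4: C, bond orders sum to 4 (valence 4) → 0 H
  atom 5: C, bond orders sum to 4 (valence 4) → 0 H
  atom 6: F (halogen, monovalent) → 0 H
  atom 7: C, bond orders sum to 3 (valence 4) → 1 H
  atom 8: C, bond orders sum to 3 (valence 4) → 1 H
  atom 9: C, bond orders sum to 3 (valence 4) → 1 H
  atom 10: C, bond orders sum to 4 (valence 4) → 0 H
  atom 11: C, bond orders sum to 4 (valence 4) → 0 H
  atom 12: C, bond orders sum to 3 (valence 4) → 1 H
  atom 13: C, bond orders sum to 4 (valence 4) → 0 H
  atom 14: C, bond orders sum to 4 (valence 4) → 0 H
  atom 15: N, bond orders sum to 3 (valence 3) → 0 H
  atom 16: C, bond orders sum to 3 (valence 4) → 1 H
  atom 17: C, bond orders sum to 3 (valence 4) → 1 H
  atom 18: C, bond orders sum to 3 (valence 4) → 1 H
Totals → C:15, H:10, F:1, N:1, O:1.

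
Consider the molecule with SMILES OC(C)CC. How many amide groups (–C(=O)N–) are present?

0

Scan the SMILES for the amide motif — none present.
Groups that are present: 1 hydroxyl.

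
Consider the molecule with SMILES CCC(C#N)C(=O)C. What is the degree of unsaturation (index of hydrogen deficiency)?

Molecular formula: C6H9NO.
DoU = (2C + 2 + N − H − X) / 2, where X is the halogen count and O/S are ignored.
    = (2·6 + 2 + 1 − 9 − 0) / 2 = 6 / 2 = 3.

3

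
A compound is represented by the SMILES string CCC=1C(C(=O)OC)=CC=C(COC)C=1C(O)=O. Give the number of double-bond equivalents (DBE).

6

Degree of unsaturation = (number of rings) + (number of π bonds).
Ring closures in the SMILES: 1.
π bonds: 5 double bonds (each 1 DoU) → 5 DoU from unsaturation.
Total DoU = 1 + 5 = 6.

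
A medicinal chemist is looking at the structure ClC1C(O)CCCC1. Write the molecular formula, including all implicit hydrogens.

Walk through each heavy atom and fill implicit hydrogens from standard valence (C 4, N 3, O 2, S 2, halogen 1):
  atom 1: Cl (halogen, monovalent) → 0 H
  atom 2: C, bond orders sum to 3 (valence 4) → 1 H
  atom 3: C, bond orders sum to 3 (valence 4) → 1 H
  atom 4: O, bond orders sum to 1 (valence 2) → 1 H
  atom 5: C, bond orders sum to 2 (valence 4) → 2 H
  atom 6: C, bond orders sum to 2 (valence 4) → 2 H
  atom 7: C, bond orders sum to 2 (valence 4) → 2 H
  atom 8: C, bond orders sum to 2 (valence 4) → 2 H
Totals → C:6, H:11, Cl:1, O:1.
In Hill order: C6H11ClO.

C6H11ClO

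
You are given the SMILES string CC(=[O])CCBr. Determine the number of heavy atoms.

6

Every atom symbol written in the SMILES (organic subset) is one heavy atom; implicit H are not written.
Heavy atoms by element → Br:1, C:4, O:1.
Total: 6.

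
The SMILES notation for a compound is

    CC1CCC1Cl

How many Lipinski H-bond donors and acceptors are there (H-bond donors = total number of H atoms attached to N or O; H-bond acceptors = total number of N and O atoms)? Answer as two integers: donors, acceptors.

0, 0

Donors: find every N or O and count the H atoms it carries.
  (no N or O atoms present)
Lipinski HBD = 0.
Acceptors: N atoms = 0, O atoms = 0 → HBA = 0.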